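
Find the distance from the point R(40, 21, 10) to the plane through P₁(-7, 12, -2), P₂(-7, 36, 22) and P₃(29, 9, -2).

11/17

P₁P₂ = (0, 24, 24) and P₁P₃ = (36, -3, 0), so a normal is n = P₁P₂ × P₁P₃ = (72, 864, -864).
n = (72, 864, -864); n·P − 11592 = 792; |n| = 1224; distance = 792/1224 = 11/17.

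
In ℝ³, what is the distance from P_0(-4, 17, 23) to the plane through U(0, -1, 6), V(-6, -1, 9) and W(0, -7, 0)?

2

UV = (-6, 0, 3) and UW = (0, -6, -6), so a normal is n = UV × UW = (18, -36, 36).
d = |18·(-4) + (-36)·17 + 36·23 − 252| / √(324 + 1296 + 1296) = |-108| / 54 = 2.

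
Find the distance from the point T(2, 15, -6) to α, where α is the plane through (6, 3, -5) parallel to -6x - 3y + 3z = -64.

Parallel planes share the normal n = (-6, -3, 3); since (6, 3, -5) lies on the plane, its equation is -6x - 3y + 3z = -60.
Then n·(2, 15, -6) - (-60) = -15.
|n| = √(36 + 9 + 9) = 3√6, so the distance is |-15|/(3√6) = 5/√6.

5√6/6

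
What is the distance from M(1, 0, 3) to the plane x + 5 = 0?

6

Normal vector n = (1, 0, 0), and n·(1, 0, 3) − (−5) = 6.
|n| = √(1 + 0 + 0) = 1, so the distance is |6|/1 = 6.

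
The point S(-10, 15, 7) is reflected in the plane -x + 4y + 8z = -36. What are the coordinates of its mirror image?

With n = (-1, 4, 8), the signed offset is (n·S − (-36))/|n|² = 162/81 = 2.
S' = S − 2t·n = (-10, 15, 7) − 4·(-1, 4, 8) = (-6, -1, -25).

(-6, -1, -25)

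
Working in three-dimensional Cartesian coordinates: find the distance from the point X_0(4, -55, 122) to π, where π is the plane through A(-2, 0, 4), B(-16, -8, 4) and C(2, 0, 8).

7

AB = (-14, -8, 0) and AC = (4, 0, 4), so a normal is n = AB × AC = (-32, 56, 32).
d = |(-32)·4 + 56·(-55) + 32·122 − 192| / √(1024 + 3136 + 1024) = |504| / 72 = 7.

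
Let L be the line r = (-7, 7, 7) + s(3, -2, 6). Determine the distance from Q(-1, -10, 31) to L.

3√13

Direction vector d = (3, -2, 6).
AP = (6, -17, 24); AP·d = 196, |AP|² = 901, |d|² = 49.
distance² = |AP|² − (AP·d)²/|d|² = 901 − 38416/49 = 117, so the distance is 3√13.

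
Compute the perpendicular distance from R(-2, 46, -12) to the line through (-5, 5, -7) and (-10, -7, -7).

A direction vector is d = (-5, -12, 0).
AP = (3, 41, -5); AP·d = -507, |AP|² = 1715, |d|² = 169.
distance² = |AP|² − (AP·d)²/|d|² = 1715 − 257049/169 = 194, so the distance is √194.

√194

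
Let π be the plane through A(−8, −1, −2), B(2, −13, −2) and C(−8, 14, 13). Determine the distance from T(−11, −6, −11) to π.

AB = (10, −12, 0) and AC = (0, 15, 15), so a normal is n = AB × AC = (−180, −150, 150).
d = |(-180)·(-11) + (-150)·(-6) + 150·(-11) − 1290| / √(32400 + 22500 + 22500) = |-60| / (30√86) = √86/43.

√86/43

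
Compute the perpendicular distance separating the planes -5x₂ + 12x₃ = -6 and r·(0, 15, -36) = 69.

17/13

Divide the second equation by -3 to match normals: -5x₂ + 12x₃ = -23.
With common normal n = (0, -5, 12) (|n| = 13), the distance is |(-6) − (-23)|/|n| = 17/13.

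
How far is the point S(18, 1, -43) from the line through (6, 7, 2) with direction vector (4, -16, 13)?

Direction vector d = (4, -16, 13).
AP = (12, -6, -45), and AP × d = (-798, -336, -168).
|AP × d|² = 777924 and |d|² = 441, so the distance is √(777924/441) = √1764 = 42.

42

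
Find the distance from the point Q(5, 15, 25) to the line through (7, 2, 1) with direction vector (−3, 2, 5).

Direction vector d = (−3, 2, 5).
AP = (−2, 13, 24), and AP × d = (17, −62, 35).
|AP × d|² = 5358 and |d|² = 38, so the distance is √(5358/38) = √141.

√141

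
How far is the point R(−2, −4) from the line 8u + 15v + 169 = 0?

d = |8·(-2) + 15·(-4) − (-169)| / √(64 + 225) = |93|/17 = 93/17.

93/17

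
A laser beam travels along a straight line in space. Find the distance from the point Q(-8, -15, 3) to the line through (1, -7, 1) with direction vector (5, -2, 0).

Direction vector d = (5, -2, 0).
AP = (-9, -8, 2); AP·d = -29, |AP|² = 149, |d|² = 29.
distance² = |AP|² − (AP·d)²/|d|² = 149 − 841/29 = 120, so the distance is 2√30.

2√30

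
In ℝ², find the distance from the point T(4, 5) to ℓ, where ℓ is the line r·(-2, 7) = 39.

d = |(-2)·4 + 7·5 − 39| / √(4 + 49) = |-12|/√53 = 12/√53.

12√53/53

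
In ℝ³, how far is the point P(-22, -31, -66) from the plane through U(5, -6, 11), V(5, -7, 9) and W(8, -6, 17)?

UV = (0, -1, -2) and UW = (3, 0, 6), so a normal is n = UV × UW = (-6, -6, 3).
Then n·(-22, -31, -66) - 39 = 81.
|n| = √(36 + 36 + 9) = 9, so the distance is |81|/9 = 9.

9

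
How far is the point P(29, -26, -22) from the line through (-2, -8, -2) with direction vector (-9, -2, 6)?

Direction vector d = (-9, -2, 6).
AP = (31, -18, -20), and AP × d = (-148, -6, -224).
|AP × d|² = 72116 and |d|² = 121, so the distance is √(72116/121) = √596 = 2√149.

2√149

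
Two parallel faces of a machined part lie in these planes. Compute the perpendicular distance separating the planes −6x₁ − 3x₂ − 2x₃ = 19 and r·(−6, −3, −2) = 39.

With common normal n = (−6, −3, −2) (|n| = 7), the distance is |19 − 39|/|n| = 20/7.

20/7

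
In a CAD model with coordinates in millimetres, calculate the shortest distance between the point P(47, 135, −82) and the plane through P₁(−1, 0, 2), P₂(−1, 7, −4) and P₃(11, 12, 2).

P₁P₂ = (0, 7, −6) and P₁P₃ = (12, 12, 0), so a normal is n = P₁P₂ × P₁P₃ = (72, −72, −84).
n = (72, −72, −84); n·P − (-240) = 792; |n| = 132; distance = 792/132 = 6.

6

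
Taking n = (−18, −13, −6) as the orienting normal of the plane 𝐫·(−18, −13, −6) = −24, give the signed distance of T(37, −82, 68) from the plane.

16/23

n·T − (-24) = 16.
|n| = 23, so the signed distance is 16/23.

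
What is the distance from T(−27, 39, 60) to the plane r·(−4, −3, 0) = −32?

23/5

d = |(-4)·(-27) + (-3)·39 − (-32)| / √(16 + 9 + 0) = |23| / 5 = 23/5.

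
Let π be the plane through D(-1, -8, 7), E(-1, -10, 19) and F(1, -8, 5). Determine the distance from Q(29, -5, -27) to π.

DE = (0, -2, 12) and DF = (2, 0, -2), so a normal is n = DE × DF = (4, 24, 4).
Then n·(29, -5, -27) - (-168) = 56.
|n| = √(16 + 576 + 16) = 4√38, so the distance is |56|/(4√38) = 14/√38.

14/√38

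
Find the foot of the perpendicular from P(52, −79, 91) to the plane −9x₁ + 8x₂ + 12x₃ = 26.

The perpendicular from P has direction n = (−9, 8, 12): r = (52, −79, 91) + μ(−9, 8, 12).
Substitute into the plane: n·(P + μn) = 26 gives -8 + 289μ = 26, so μ = 2/17.
Foot = (52, −79, 91) + (2/17)·(−9, 8, 12) = (866/17, −1327/17, 1571/17).

(866/17, -1327/17, 1571/17)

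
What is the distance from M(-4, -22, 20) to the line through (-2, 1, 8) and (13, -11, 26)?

3√41

A direction vector is d = (15, -12, 18).
AP = (-2, -23, 12); AP·d = 462, |AP|² = 677, |d|² = 693.
distance² = |AP|² − (AP·d)²/|d|² = 677 − 213444/693 = 369, so the distance is 3√41.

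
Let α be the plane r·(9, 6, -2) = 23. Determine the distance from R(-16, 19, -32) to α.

Normal vector n = (9, 6, -2), and n·(-16, 19, -32) - 23 = 11.
|n| = √(81 + 36 + 4) = 11, so the distance is |11|/11 = 1.

1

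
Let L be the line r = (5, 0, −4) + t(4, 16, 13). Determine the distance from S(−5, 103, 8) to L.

Direction vector d = (4, 16, 13).
AP = (−10, 103, 12); AP·d = 1764, |AP|² = 10853, |d|² = 441.
distance² = |AP|² − (AP·d)²/|d|² = 10853 − 3111696/441 = 3797, so the distance is √3797.

√3797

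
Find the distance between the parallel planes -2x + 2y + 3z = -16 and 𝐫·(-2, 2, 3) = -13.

Both planes have normal n = (-2, 2, 3), |n| = √17. Any point on the first plane is at distance |(-13) − (-16)|/|n| = 3/√17 = 3√17/17 from the second.

3/√17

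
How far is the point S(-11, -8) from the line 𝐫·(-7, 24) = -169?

The normal to the line is n = (-7, 24) with |n| = 25.
|n·S − (-169)| = |-115 − (-169)| = 54, so the distance is 54/25.

54/25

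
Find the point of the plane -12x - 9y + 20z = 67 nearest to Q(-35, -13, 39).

(-11, 5, -1)

n = (-12, -9, 20), |n|² = 625, and n·Q − 67 = 1250.
t = 1250/625 = 2, so the foot is Q − t·n = (-35, -13, 39) − 2·(-12, -9, 20) = (-11, 5, -1).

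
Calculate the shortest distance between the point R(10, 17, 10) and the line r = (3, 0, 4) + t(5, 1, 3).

3√26

Direction vector d = (5, 1, 3).
AP = (7, 17, 6), and AP × d = (45, 9, −78).
|AP × d|² = 8190 and |d|² = 35, so the distance is √(8190/35) = √234 = 3√26.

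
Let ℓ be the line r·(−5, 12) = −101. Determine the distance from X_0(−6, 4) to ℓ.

d = |(-5)·(-6) + 12·4 − (-101)| / √(25 + 144) = |179|/13 = 179/13.

179/13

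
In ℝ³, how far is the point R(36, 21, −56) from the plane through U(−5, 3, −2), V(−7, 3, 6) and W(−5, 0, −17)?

UV = (−2, 0, 8) and UW = (0, −3, −15), so a normal is n = UV × UW = (24, −30, 6).
n = (24, −30, 6); n·P − (-222) = 120; |n| = 6√42; distance = 120/(6√42) = 20/√42.

20/√42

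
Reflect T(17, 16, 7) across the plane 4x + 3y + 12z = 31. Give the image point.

(9, 10, -17)

With n = (4, 3, 12), the signed offset is (n·T − 31)/|n|² = 169/169 = 1.
T' = T − 2t·n = (17, 16, 7) − 2·(4, 3, 12) = (9, 10, −17).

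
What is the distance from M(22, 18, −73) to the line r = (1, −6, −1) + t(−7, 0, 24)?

24

Direction vector d = (−7, 0, 24).
AP = (21, 24, −72); AP·d = -1875, |AP|² = 6201, |d|² = 625.
distance² = |AP|² − (AP·d)²/|d|² = 6201 − 3515625/625 = 576, so the distance is 24.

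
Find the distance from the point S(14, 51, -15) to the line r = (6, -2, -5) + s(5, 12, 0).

√269

Direction vector d = (5, 12, 0).
AP = (8, 53, -10); AP·d = 676, |AP|² = 2973, |d|² = 169.
distance² = |AP|² − (AP·d)²/|d|² = 2973 − 456976/169 = 269, so the distance is √269.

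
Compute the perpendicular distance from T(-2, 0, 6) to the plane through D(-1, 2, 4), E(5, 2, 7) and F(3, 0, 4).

3

DE = (6, 0, 3) and DF = (4, -2, 0), so a normal is n = DE × DF = (6, 12, -12).
Then n·(-2, 0, 6) - (-30) = -54.
|n| = √(36 + 144 + 144) = 18, so the distance is |-54|/18 = 3.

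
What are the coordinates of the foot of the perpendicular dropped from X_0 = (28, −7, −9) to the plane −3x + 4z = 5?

The perpendicular from X_0 has direction n = (−3, 0, 4): r = (28, −7, −9) + t(−3, 0, 4).
Substitute into the plane: n·(X_0 + tn) = 5 gives -120 + 25t = 5, so t = 5.
Foot = (28, −7, −9) + 5·(−3, 0, 4) = (13, −7, 11).

(13, -7, 11)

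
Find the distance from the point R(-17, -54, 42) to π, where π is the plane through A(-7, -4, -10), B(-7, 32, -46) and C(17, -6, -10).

14/17

AB = (0, 36, -36) and AC = (24, -2, 0), so a normal is n = AB × AC = (-72, -864, -864).
Then n·(-17, -54, 42) - 12600 = -1008.
|n| = √(5184 + 746496 + 746496) = 1224, so the distance is |-1008|/1224 = 14/17.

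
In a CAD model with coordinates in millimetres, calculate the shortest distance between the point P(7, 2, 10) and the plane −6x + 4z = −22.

10/√13

Normal vector n = (−6, 0, 4), and n·(7, 2, 10) − (−22) = 20.
|n| = √(36 + 0 + 16) = 2√13, so the distance is |20|/(2√13) = 10√13/13.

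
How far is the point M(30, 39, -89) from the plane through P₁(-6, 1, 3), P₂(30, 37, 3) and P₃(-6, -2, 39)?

4

P₁P₂ = (36, 36, 0) and P₁P₃ = (0, -3, 36), so a normal is n = P₁P₂ × P₁P₃ = (1296, -1296, -108).
n = (1296, -1296, -108); n·P − (-9396) = 7344; |n| = 1836; distance = 7344/1836 = 4.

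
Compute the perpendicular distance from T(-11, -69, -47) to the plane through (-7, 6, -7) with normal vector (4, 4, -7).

4

The plane has equation n·(r − (-7, 6, -7)) = 0, i.e. n·r = 45.
Then n·(-11, -69, -47) - 45 = -36.
|n| = √(16 + 16 + 49) = 9, so the distance is |-36|/9 = 4.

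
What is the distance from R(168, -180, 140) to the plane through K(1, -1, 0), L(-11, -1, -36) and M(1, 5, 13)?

7

KL = (-12, 0, -36) and KM = (0, 6, 13), so a normal is n = KL × KM = (216, 156, -72).
Then n·(168, -180, 140) - 60 = -1932.
|n| = √(46656 + 24336 + 5184) = 276, so the distance is |-1932|/276 = 7.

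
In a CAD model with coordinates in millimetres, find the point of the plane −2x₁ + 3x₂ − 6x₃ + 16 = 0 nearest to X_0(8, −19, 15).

(2, -10, -3)

n = (−2, 3, −6), |n|² = 49, and n·X_0 − (-16) = -147.
t = -147/49 = -3, so the foot is X_0 − t·n = (8, −19, 15) − (-3)·(−2, 3, −6) = (2, −10, −3).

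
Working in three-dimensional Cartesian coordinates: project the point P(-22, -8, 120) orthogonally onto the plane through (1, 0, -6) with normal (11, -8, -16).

n = (11, -8, -16), |n|² = 441, and n·P − 107 = -2205.
t = -2205/441 = -5, so the foot is P − t·n = (-22, -8, 120) − (-5)·(11, -8, -16) = (33, -48, 40).

(33, -48, 40)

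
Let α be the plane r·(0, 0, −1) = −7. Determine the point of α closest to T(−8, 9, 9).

(-8, 9, 7)

The perpendicular from T has direction n = (0, 0, −1): r = (−8, 9, 9) + λ(0, 0, −1).
Substitute into the plane: n·(T + λn) = -7 gives -9 + 1λ = -7, so λ = 2.
Foot = (−8, 9, 9) + 2·(0, 0, −1) = (−8, 9, 7).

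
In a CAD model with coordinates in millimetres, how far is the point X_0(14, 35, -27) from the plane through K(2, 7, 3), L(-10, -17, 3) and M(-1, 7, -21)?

KL = (-12, -24, 0) and KM = (-3, 0, -24), so a normal is n = KL × KM = (576, -288, -72).
Then n·(14, 35, -27) - (-1080) = 1008.
|n| = √(331776 + 82944 + 5184) = 648, so the distance is |1008|/648 = 14/9.

14/9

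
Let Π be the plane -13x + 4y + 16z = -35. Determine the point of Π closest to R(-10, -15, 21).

n = (-13, 4, 16), |n|² = 441, and n·R − (-35) = 441.
t = 441/441 = 1, so the foot is R − t·n = (-10, -15, 21) − 1·(-13, 4, 16) = (3, -19, 5).

(3, -19, 5)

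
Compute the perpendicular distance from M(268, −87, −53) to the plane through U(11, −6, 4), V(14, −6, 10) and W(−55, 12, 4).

UV = (3, 0, 6) and UW = (−66, 18, 0), so a normal is n = UV × UW = (−108, −396, 54).
d = |(-108)·268 + (-396)·(-87) + 54·(-53) − 1404| / √(11664 + 156816 + 2916) = |1242| / 414 = 3.

3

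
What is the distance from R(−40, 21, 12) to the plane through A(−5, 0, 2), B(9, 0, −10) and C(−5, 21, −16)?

14/11

AB = (14, 0, −12) and AC = (0, 21, −18), so a normal is n = AB × AC = (252, 252, 294).
n = (252, 252, 294); n·P − (-672) = -588; |n| = 462; distance = 588/462 = 14/11.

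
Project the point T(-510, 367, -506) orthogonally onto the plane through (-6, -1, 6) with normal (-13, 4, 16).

(-10814/21, 7739/21, -10498/21)

n = (-13, 4, 16), |n|² = 441, and n·T − 170 = -168.
t = -168/441 = -8/21, so the foot is T − t·n = (-510, 367, -506) − (-8/21)·(-13, 4, 16) = (-10814/21, 7739/21, -10498/21).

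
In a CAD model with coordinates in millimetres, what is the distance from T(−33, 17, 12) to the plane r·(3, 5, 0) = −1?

Normal vector n = (3, 5, 0), and n·(−33, 17, 12) − (−1) = −13.
|n| = √(9 + 25 + 0) = √34, so the distance is |-13|/√34 = 13√34/34.

13/√34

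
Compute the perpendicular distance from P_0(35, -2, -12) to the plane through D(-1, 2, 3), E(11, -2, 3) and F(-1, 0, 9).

9/√11

DE = (12, -4, 0) and DF = (0, -2, 6), so a normal is n = DE × DF = (-24, -72, -24).
d = |(-24)·35 + (-72)·(-2) + (-24)·(-12) − (-192)| / √(576 + 5184 + 576) = |-216| / (24√11) = 9√11/11.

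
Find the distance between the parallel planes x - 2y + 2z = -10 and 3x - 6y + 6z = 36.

22/3

Divide the second equation by 3 to match normals: x - 2y + 2z = 12.
Both planes have normal n = (1, -2, 2), |n| = 3. Any point on the first plane is at distance |12 − (-10)|/|n| = 22/3 from the second.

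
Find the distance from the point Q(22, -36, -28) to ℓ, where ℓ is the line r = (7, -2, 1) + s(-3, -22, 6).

Direction vector d = (-3, -22, 6).
AP = (15, -34, -29); AP·d = 529, |AP|² = 2222, |d|² = 529.
distance² = |AP|² − (AP·d)²/|d|² = 2222 − 279841/529 = 1693, so the distance is √1693.

√1693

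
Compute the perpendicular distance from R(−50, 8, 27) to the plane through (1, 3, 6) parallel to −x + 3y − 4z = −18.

9√26/13

Parallel planes share the normal n = (−1, 3, −4); since (1, 3, 6) lies on the plane, its equation is −x + 3y − 4z = -16.
d = |(-1)·(-50) + 3·8 + (-4)·27 − (-16)| / √(1 + 9 + 16) = |-18| / √26 = 9√26/13.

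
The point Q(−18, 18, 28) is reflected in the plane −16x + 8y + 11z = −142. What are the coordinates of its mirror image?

(46, -14, -16)

n = (−16, 8, 11), |n|² = 441, n·Q − (-142) = 882, so t = 882/441 = 2.
Foot F = Q − 2·n = (14, 2, 6); the reflection is 2F − Q = (46, −14, −16).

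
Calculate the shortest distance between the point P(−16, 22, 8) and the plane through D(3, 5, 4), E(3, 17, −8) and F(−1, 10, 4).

11/√57

DE = (0, 12, −12) and DF = (−4, 5, 0), so a normal is n = DE × DF = (60, 48, 48).
d = |60·(-16) + 48·22 + 48·8 − 612| / √(3600 + 2304 + 2304) = |-132| / (12√57) = 11/√57.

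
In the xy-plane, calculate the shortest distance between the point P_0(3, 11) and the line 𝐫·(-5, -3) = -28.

d = |(-5)·3 + (-3)·11 − (-28)| / √(25 + 9) = |-20|/√34 = 10√34/17.

20/√34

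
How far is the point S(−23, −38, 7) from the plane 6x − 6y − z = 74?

Normal vector n = (6, −6, −1), and n·(−23, −38, 7) − 74 = 9.
|n| = √(36 + 36 + 1) = √73, so the distance is |9|/√73 = 9/√73.

9/√73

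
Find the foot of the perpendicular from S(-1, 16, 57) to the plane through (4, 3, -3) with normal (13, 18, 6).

The perpendicular from S has direction n = (13, 18, 6): r = (-1, 16, 57) + t(13, 18, 6).
Substitute into the plane: n·(S + tn) = 88 gives 617 + 529t = 88, so t = -1.
Foot = (-1, 16, 57) + (-1)·(13, 18, 6) = (-14, -2, 51).

(-14, -2, 51)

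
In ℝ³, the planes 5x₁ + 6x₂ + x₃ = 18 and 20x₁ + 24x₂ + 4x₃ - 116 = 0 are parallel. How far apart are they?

11√62/62

Divide the second equation by 4 to match normals: 5x₁ + 6x₂ + x₃ = 29.
Both planes have normal n = (5, 6, 1), |n| = √62. Any point on the first plane is at distance |29 − 18|/|n| = 11/√62 = 11√62/62 from the second.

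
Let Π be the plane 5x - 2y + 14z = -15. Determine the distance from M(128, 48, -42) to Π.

n = (5, -2, 14); n·P − (-15) = -29; |n| = 15; distance = 29/15.

29/15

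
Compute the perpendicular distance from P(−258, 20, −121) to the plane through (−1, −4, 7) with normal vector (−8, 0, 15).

8

The plane has equation n·(r − (−1, −4, 7)) = 0, i.e. n·r = 113.
Then n·(−258, 20, −121) − 113 = 136.
|n| = √(64 + 0 + 225) = 17, so the distance is |136|/17 = 8.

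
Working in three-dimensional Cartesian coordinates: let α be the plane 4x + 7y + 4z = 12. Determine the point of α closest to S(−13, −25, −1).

(-1, -4, 11)

n = (4, 7, 4), |n|² = 81, and n·S − 12 = -243.
t = -243/81 = -3, so the foot is S − t·n = (−13, −25, −1) − (-3)·(4, 7, 4) = (−1, −4, 11).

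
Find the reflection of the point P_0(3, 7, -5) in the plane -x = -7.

(11, 7, -5)

n = (-1, 0, 0), |n|² = 1, n·P_0 − (-7) = 4, so t = 4/1 = 4.
Foot F = P_0 − 4·n = (7, 7, -5); the reflection is 2F − P_0 = (11, 7, -5).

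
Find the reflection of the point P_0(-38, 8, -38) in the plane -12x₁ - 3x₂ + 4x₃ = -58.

(10, 20, -54)

With n = (-12, -3, 4), the signed offset is (n·P_0 − (-58))/|n|² = 338/169 = 2.
P_0' = P_0 − 2t·n = (-38, 8, -38) − 4·(-12, -3, 4) = (10, 20, -54).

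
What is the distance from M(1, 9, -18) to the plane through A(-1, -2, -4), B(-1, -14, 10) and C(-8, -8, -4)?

AB = (0, -12, 14) and AC = (-7, -6, 0), so a normal is n = AB × AC = (84, -98, -84).
Then n·(1, 9, -18) - 448 = 266.
|n| = √(7056 + 9604 + 7056) = 154, so the distance is |266|/154 = 19/11.

19/11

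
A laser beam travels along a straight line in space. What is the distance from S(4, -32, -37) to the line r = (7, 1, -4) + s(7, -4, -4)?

Direction vector d = (7, -4, -4).
AP = (-3, -33, -33); AP·d = 243, |AP|² = 2187, |d|² = 81.
distance² = |AP|² − (AP·d)²/|d|² = 2187 − 59049/81 = 1458, so the distance is 27√2.

27√2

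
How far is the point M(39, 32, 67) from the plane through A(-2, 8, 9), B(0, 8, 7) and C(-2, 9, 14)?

AB = (2, 0, -2) and AC = (0, 1, 5), so a normal is n = AB × AC = (2, -10, 2).
Then n·(39, 32, 67) - (-66) = -42.
|n| = √(4 + 100 + 4) = 6√3, so the distance is |-42|/(6√3) = 7√3/3.

7√3/3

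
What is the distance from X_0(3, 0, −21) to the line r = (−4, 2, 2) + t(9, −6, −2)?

√461

Direction vector d = (9, −6, −2).
AP = (7, −2, −23), and AP × d = (−134, −193, −24).
|AP × d|² = 55781 and |d|² = 121, so the distance is √(55781/121) = √461.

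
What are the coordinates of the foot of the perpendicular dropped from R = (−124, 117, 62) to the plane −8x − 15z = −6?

(-2076/17, 117, 1114/17)

The perpendicular from R has direction n = (−8, 0, −15): r = (−124, 117, 62) + t(−8, 0, −15).
Substitute into the plane: n·(R + tn) = -6 gives 62 + 289t = -6, so t = -4/17.
Foot = (−124, 117, 62) + (-4/17)·(−8, 0, −15) = (−2076/17, 117, 1114/17).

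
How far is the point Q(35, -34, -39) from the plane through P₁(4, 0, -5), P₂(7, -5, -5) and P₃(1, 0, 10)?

P₁P₂ = (3, -5, 0) and P₁P₃ = (-3, 0, 15), so a normal is n = P₁P₂ × P₁P₃ = (-75, -45, -15).
Then n·(35, -34, -39) - (-225) = -285.
|n| = √(5625 + 2025 + 225) = 15√35, so the distance is |-285|/(15√35) = 19/√35.

19√35/35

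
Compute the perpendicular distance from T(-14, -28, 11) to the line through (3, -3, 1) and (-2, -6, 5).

A direction vector is d = (-5, -3, 4).
AP = (-17, -25, 10), and AP × d = (-70, 18, -74).
|AP × d|² = 10700 and |d|² = 50, so the distance is √(10700/50) = √214.

√214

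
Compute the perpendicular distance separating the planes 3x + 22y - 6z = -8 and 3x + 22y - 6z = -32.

24/23

With common normal n = (3, 22, -6) (|n| = 23), the distance is |(-8) − (-32)|/|n| = 24/23.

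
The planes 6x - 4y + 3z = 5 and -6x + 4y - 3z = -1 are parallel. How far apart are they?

4/√61

Divide the second equation by -1 to match normals: 6x - 4y + 3z = 1.
With common normal n = (6, -4, 3) (|n| = √61), the distance is |5 − 1|/|n| = 4/√61.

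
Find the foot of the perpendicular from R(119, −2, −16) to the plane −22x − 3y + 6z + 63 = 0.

(9, -17, 14)

n = (−22, −3, 6), |n|² = 529, and n·R − (-63) = -2645.
t = -2645/529 = -5, so the foot is R − t·n = (119, −2, −16) − (-5)·(−22, −3, 6) = (9, −17, 14).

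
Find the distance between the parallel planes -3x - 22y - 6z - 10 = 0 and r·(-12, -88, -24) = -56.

Divide the second equation by 4 to match normals: -3x - 22y - 6z = -14.
With common normal n = (-3, -22, -6) (|n| = 23), the distance is |10 − (-14)|/|n| = 24/23.

24/23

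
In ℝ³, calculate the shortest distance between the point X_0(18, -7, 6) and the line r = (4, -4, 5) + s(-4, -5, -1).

2√41

Direction vector d = (-4, -5, -1).
AP = (14, -3, 1), and AP × d = (8, 10, -82).
|AP × d|² = 6888 and |d|² = 42, so the distance is √(6888/42) = √164 = 2√41.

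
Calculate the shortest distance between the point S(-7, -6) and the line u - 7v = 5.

The normal to the line is n = (1, -7) with |n| = 5√2.
|n·S − 5| = |35 − 5| = 30, so the distance is 30/(5√2) = 3√2.

3√2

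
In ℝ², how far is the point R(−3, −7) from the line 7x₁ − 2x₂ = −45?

d = |7·(-3) + (-2)·(-7) − (-45)| / √(49 + 4) = |38|/√53 = 38/√53.

38/√53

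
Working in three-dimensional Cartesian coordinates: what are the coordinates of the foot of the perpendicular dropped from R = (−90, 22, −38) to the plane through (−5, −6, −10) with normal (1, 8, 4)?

n = (1, 8, 4), |n|² = 81, and n·R − (-93) = 27.
t = 27/81 = 1/3, so the foot is R − t·n = (−90, 22, −38) − (1/3)·(1, 8, 4) = (−271/3, 58/3, −118/3).

(-271/3, 58/3, -118/3)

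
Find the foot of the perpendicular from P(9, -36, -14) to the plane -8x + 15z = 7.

(1, -36, 1)

n = (-8, 0, 15), |n|² = 289, and n·P − 7 = -289.
t = -289/289 = -1, so the foot is P − t·n = (9, -36, -14) − (-1)·(-8, 0, 15) = (1, -36, 1).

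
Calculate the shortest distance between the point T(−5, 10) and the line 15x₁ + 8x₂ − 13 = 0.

d = |15·(-5) + 8·10 − 13| / √(225 + 64) = |-8|/17 = 8/17.

8/17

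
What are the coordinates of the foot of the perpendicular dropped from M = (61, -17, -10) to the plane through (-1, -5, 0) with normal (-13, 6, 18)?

The perpendicular from M has direction n = (-13, 6, 18): r = (61, -17, -10) + μ(-13, 6, 18).
Substitute into the plane: n·(M + μn) = -17 gives -1075 + 529μ = -17, so μ = 2.
Foot = (61, -17, -10) + 2·(-13, 6, 18) = (35, -5, 26).

(35, -5, 26)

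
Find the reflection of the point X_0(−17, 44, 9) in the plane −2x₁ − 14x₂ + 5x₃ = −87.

(-25, -12, 29)

n = (−2, −14, 5), |n|² = 225, n·X_0 − (-87) = -450, so t = -450/225 = -2.
Foot F = X_0 − (-2)·n = (−21, 16, 19); the reflection is 2F − X_0 = (−25, −12, 29).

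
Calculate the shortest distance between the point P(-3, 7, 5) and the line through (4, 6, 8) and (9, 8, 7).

A direction vector is d = (5, 2, -1).
AP = (-7, 1, -3); AP·d = -30, |AP|² = 59, |d|² = 30.
distance² = |AP|² − (AP·d)²/|d|² = 59 − 900/30 = 29, so the distance is √29.

√29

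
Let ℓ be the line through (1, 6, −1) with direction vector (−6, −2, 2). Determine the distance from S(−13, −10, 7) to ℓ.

Direction vector d = (−6, −2, 2).
AP = (−14, −16, 8), and AP × d = (−16, −20, −68).
|AP × d|² = 5280 and |d|² = 44, so the distance is √(5280/44) = √120 = 2√30.

2√30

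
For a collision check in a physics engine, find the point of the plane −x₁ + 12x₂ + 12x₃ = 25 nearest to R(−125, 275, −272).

(-2117/17, 4579/17, -4720/17)

n = (−1, 12, 12), |n|² = 289, and n·R − 25 = 136.
t = 136/289 = 8/17, so the foot is R − t·n = (−125, 275, −272) − (8/17)·(−1, 12, 12) = (−2117/17, 4579/17, −4720/17).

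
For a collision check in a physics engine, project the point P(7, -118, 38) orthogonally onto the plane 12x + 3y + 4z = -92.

n = (12, 3, 4), |n|² = 169, and n·P − (-92) = -26.
t = -26/169 = -2/13, so the foot is P − t·n = (7, -118, 38) − (-2/13)·(12, 3, 4) = (115/13, -1528/13, 502/13).

(115/13, -1528/13, 502/13)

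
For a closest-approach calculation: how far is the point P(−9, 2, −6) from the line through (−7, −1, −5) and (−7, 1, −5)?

A direction vector is d = (0, 2, 0).
AP = (−2, 3, −1), and AP × d = (2, 0, −4).
|AP × d|² = 20 and |d|² = 4, so the distance is √(20/4) = √5.

√5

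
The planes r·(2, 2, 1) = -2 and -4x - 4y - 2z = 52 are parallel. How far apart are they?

Divide the second equation by -2 to match normals: 2x + 2y + z = -26.
Both planes have normal n = (2, 2, 1), |n| = 3. Any point on the first plane is at distance |(-26) − (-2)|/|n| = 24/3 = 8 from the second.

8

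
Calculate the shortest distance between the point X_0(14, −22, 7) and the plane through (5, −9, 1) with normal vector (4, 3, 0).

The plane has equation n·(r − (5, −9, 1)) = 0, i.e. n·r = -7.
n = (4, 3, 0); n·P − (-7) = -3; |n| = 5; distance = 3/5.

3/5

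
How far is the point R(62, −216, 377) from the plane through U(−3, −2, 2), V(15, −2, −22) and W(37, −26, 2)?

UV = (18, 0, −24) and UW = (40, −24, 0), so a normal is n = UV × UW = (−576, −960, −432).
Then n·(62, −216, 377) − 2784 = 6000.
|n| = √(331776 + 921600 + 186624) = 1200, so the distance is |6000|/1200 = 5.

5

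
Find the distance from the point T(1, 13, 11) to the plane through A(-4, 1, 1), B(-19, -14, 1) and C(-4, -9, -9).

AB = (-15, -15, 0) and AC = (0, -10, -10), so a normal is n = AB × AC = (150, -150, 150).
Then n·(1, 13, 11) - (-600) = 450.
|n| = √(22500 + 22500 + 22500) = 150√3, so the distance is |450|/(150√3) = √3.

√3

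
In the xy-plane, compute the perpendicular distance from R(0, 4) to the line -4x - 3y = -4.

8/5

The normal to the line is n = (-4, -3) with |n| = 5.
|n·R − (-4)| = |-12 − (-4)| = 8, so the distance is 8/5.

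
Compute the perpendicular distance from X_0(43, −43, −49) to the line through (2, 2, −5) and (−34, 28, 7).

A direction vector is d = (−36, 26, 12).
AP = (41, −45, −44); AP·d = -3174, |AP|² = 5642, |d|² = 2116.
distance² = |AP|² − (AP·d)²/|d|² = 5642 − 10074276/2116 = 881, so the distance is √881.

√881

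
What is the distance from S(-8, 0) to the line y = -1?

d = |0·(-8) + 1·0 − (-1)| / √(0 + 1) = |1|/1 = 1.

1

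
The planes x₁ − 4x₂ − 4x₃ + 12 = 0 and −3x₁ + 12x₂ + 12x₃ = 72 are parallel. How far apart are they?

Divide the second equation by -3 to match normals: x₁ − 4x₂ − 4x₃ = -24.
With common normal n = (1, −4, −4) (|n| = √33), the distance is |(-12) − (-24)|/|n| = 12/√33.

4√33/11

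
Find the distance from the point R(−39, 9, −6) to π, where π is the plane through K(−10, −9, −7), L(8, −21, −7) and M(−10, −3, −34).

KL = (18, −12, 0) and KM = (0, 6, −27), so a normal is n = KL × KM = (324, 486, 108).
Then n·(−39, 9, −6) − (−8370) = −540.
|n| = √(104976 + 236196 + 11664) = 594, so the distance is |-540|/594 = 10/11.

10/11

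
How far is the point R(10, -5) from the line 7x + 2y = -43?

103√53/53

The normal to the line is n = (7, 2) with |n| = √53.
|n·R − (-43)| = |60 − (-43)| = 103, so the distance is 103/√53.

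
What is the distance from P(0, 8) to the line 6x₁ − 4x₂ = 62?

47√13/13

d = |6·0 + (-4)·8 − 62| / √(36 + 16) = |-94|/(2√13) = 47/√13.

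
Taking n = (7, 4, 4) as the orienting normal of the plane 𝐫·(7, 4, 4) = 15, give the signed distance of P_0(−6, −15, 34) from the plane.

19/9

n·P_0 − 15 = 19.
|n| = 9, so the signed distance is 19/9.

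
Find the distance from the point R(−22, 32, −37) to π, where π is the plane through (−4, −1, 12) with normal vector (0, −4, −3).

3

The plane has equation n·(r − (−4, −1, 12)) = 0, i.e. n·r = -32.
Then n·(−22, 32, −37) − (−32) = 15.
|n| = √(0 + 16 + 9) = 5, so the distance is |15|/5 = 3.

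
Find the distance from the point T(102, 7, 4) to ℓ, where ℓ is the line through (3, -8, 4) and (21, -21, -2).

9√65

A direction vector is d = (18, -13, -6).
AP = (99, 15, 0); AP·d = 1587, |AP|² = 10026, |d|² = 529.
distance² = |AP|² − (AP·d)²/|d|² = 10026 − 2518569/529 = 5265, so the distance is 9√65.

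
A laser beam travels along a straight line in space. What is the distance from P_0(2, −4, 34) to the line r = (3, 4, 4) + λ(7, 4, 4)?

Direction vector d = (7, 4, 4).
AP = (−1, −8, 30), and AP × d = (−152, 214, 52).
|AP × d|² = 71604 and |d|² = 81, so the distance is √(71604/81) = √884 = 2√221.

2√221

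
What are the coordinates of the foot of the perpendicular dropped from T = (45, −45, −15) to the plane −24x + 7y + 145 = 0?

(-3, -31, -15)

n = (−24, 7, 0), |n|² = 625, and n·T − (-145) = -1250.
t = -1250/625 = -2, so the foot is T − t·n = (45, −45, −15) − (-2)·(−24, 7, 0) = (−3, −31, −15).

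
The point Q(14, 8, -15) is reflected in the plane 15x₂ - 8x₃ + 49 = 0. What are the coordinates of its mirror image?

(14, -22, 1)

With n = (0, 15, -8), the signed offset is (n·Q − (-49))/|n|² = 289/289 = 1.
Q' = Q − 2t·n = (14, 8, -15) − 2·(0, 15, -8) = (14, -22, 1).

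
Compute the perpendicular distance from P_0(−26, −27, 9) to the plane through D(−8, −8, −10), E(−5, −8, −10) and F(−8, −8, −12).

19

DE = (3, 0, 0) and DF = (0, 0, −2), so a normal is n = DE × DF = (0, 6, 0).
n = (0, 6, 0); n·P − (-48) = -114; |n| = 6; distance = 114/6 = 19.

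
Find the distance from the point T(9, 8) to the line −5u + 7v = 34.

23√74/74

d = |(-5)·9 + 7·8 − 34| / √(25 + 49) = |-23|/√74 = 23/√74.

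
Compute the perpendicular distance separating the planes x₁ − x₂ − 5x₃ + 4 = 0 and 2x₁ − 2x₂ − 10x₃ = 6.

Divide the second equation by 2 to match normals: x₁ − x₂ − 5x₃ = 3.
Both planes have normal n = (1, −1, −5), |n| = 3√3. Any point on the first plane is at distance |3 − (-4)|/|n| = 7/(3√3) = 7√3/9 from the second.

7/(3√3)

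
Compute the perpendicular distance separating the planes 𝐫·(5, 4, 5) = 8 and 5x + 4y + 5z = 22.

Both planes have normal n = (5, 4, 5), |n| = √66. Any point on the first plane is at distance |22 − 8|/|n| = 14/√66 from the second.

14/√66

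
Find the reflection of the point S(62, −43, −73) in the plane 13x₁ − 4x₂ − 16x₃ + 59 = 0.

(-68, -3, 87)

With n = (13, −4, −16), the signed offset is (n·S − (-59))/|n|² = 2205/441 = 5.
S' = S − 2t·n = (62, −43, −73) − 10·(13, −4, −16) = (−68, −3, 87).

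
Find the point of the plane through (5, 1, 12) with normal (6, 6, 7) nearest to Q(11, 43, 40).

The perpendicular from Q has direction n = (6, 6, 7): r = (11, 43, 40) + μ(6, 6, 7).
Substitute into the plane: n·(Q + μn) = 120 gives 604 + 121μ = 120, so μ = -4.
Foot = (11, 43, 40) + (-4)·(6, 6, 7) = (-13, 19, 12).

(-13, 19, 12)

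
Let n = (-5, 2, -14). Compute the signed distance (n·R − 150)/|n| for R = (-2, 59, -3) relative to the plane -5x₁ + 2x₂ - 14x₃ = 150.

n·R − 150 = 20.
|n| = 15, so the signed distance is 20/15 = 4/3.

4/3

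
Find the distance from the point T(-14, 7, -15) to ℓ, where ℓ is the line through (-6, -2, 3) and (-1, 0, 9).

√209

A direction vector is d = (5, 2, 6).
AP = (-8, 9, -18), and AP × d = (90, -42, -61).
|AP × d|² = 13585 and |d|² = 65, so the distance is √(13585/65) = √209.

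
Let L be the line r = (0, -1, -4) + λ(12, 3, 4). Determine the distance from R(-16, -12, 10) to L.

Direction vector d = (12, 3, 4).
AP = (-16, -11, 14), and AP × d = (-86, 232, 84).
|AP × d|² = 68276 and |d|² = 169, so the distance is √(68276/169) = √404 = 2√101.

2√101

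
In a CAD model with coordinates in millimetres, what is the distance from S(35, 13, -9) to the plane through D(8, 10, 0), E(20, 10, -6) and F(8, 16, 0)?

DE = (12, 0, -6) and DF = (0, 6, 0), so a normal is n = DE × DF = (36, 0, 72).
n = (36, 0, 72); n·P − 288 = 324; |n| = 36√5; distance = 324/(36√5) = 9√5/5.

9√5/5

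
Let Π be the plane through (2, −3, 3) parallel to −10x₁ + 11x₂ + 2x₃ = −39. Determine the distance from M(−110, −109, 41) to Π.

2

Parallel planes share the normal n = (−10, 11, 2); since (2, −3, 3) lies on the plane, its equation is −10x₁ + 11x₂ + 2x₃ = -47.
d = |(-10)·(-110) + 11·(-109) + 2·41 − (-47)| / √(100 + 121 + 4) = |30| / 15 = 2.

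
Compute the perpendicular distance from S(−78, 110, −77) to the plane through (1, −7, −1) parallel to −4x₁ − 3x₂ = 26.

Parallel planes share the normal n = (−4, −3, 0); since (1, −7, −1) lies on the plane, its equation is −4x₁ − 3x₂ = 17.
Then n·(−78, 110, −77) − 17 = −35.
|n| = √(16 + 9 + 0) = 5, so the distance is |-35|/5 = 7.

7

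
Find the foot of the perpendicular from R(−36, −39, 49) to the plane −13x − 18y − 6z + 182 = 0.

The perpendicular from R has direction n = (−13, −18, −6): r = (−36, −39, 49) + t(−13, −18, −6).
Substitute into the plane: n·(R + tn) = -182 gives 876 + 529t = -182, so t = -2.
Foot = (−36, −39, 49) + (-2)·(−13, −18, −6) = (−10, −3, 61).

(-10, -3, 61)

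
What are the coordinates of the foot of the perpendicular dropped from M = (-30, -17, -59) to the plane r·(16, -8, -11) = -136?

(-46, -9, -48)

The perpendicular from M has direction n = (16, -8, -11): r = (-30, -17, -59) + λ(16, -8, -11).
Substitute into the plane: n·(M + λn) = -136 gives 305 + 441λ = -136, so λ = -1.
Foot = (-30, -17, -59) + (-1)·(16, -8, -11) = (-46, -9, -48).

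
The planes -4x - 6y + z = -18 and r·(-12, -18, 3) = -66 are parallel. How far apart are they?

4√53/53

Divide the second equation by 3 to match normals: -4x - 6y + z = -22.
Both planes have normal n = (-4, -6, 1), |n| = √53. Any point on the first plane is at distance |(-22) − (-18)|/|n| = 4/√53 from the second.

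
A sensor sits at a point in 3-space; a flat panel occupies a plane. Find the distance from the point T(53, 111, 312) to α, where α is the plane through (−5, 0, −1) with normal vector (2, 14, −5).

7

The plane has equation n·(r − (−5, 0, −1)) = 0, i.e. n·r = -5.
Then n·(53, 111, 312) − (−5) = 105.
|n| = √(4 + 196 + 25) = 15, so the distance is |105|/15 = 7.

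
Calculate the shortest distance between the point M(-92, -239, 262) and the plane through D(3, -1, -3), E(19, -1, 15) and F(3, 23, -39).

DE = (16, 0, 18) and DF = (0, 24, -36), so a normal is n = DE × DF = (-432, 576, 384).
Then n·(-92, -239, 262) - (-3024) = 5712.
|n| = √(186624 + 331776 + 147456) = 816, so the distance is |5712|/816 = 7.

7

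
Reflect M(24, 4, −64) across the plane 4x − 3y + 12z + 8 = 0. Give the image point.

With n = (4, −3, 12), the signed offset is (n·M − (-8))/|n|² = -676/169 = -4.
M' = M − 2t·n = (24, 4, −64) − (-8)·(4, −3, 12) = (56, −20, 32).

(56, -20, 32)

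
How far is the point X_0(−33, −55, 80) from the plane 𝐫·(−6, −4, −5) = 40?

Normal vector n = (−6, −4, −5), and n·(−33, −55, 80) − 40 = −22.
|n| = √(36 + 16 + 25) = √77, so the distance is |-22|/√77 = 2√77/7.

22/√77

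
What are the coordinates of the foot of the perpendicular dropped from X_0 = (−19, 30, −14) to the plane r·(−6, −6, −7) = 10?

(-197/11, 342/11, -140/11)

The perpendicular from X_0 has direction n = (−6, −6, −7): r = (−19, 30, −14) + μ(−6, −6, −7).
Substitute into the plane: n·(X_0 + μn) = 10 gives 32 + 121μ = 10, so μ = -2/11.
Foot = (−19, 30, −14) + (-2/11)·(−6, −6, −7) = (−197/11, 342/11, −140/11).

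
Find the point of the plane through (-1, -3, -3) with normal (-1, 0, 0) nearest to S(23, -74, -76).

(-1, -74, -76)

n = (-1, 0, 0), |n|² = 1, and n·S − 1 = -24.
t = -24/1 = -24, so the foot is S − t·n = (23, -74, -76) − (-24)·(-1, 0, 0) = (-1, -74, -76).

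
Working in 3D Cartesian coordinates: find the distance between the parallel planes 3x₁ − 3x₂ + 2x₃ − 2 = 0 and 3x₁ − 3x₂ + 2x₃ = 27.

25√22/22

With common normal n = (3, −3, 2) (|n| = √22), the distance is |2 − 27|/|n| = 25/√22.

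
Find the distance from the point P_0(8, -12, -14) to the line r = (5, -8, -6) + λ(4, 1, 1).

√89

Direction vector d = (4, 1, 1).
AP = (3, -4, -8); AP·d = 0, |AP|² = 89, |d|² = 18.
distance² = |AP|² − (AP·d)²/|d|² = 89 − 0/18 = 89, so the distance is √89.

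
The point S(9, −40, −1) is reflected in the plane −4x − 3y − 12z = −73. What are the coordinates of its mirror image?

(17, -34, 23)

With n = (−4, −3, −12), the signed offset is (n·S − (-73))/|n|² = 169/169 = 1.
S' = S − 2t·n = (9, −40, −1) − 2·(−4, −3, −12) = (17, −34, 23).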